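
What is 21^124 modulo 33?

124 in binary is 1111100, i.e. 124 = 64 + 32 + 16 + 8 + 4.
21^1 ≡ 21 (mod 33)
21^2 ≡ 21^2 = 441 ≡ 12 (mod 33)
21^4 ≡ 12^2 = 144 ≡ 12 (mod 33)
21^8 ≡ 12^2 = 144 ≡ 12 (mod 33)
21^16 ≡ 12^2 = 144 ≡ 12 (mod 33)
21^32 ≡ 12^2 = 144 ≡ 12 (mod 33)
21^64 ≡ 12^2 = 144 ≡ 12 (mod 33)
21^124 = 21^64 * 21^32 * 21^16 * 21^8 * 21^4 ≡ 12 * 12 * 12 * 12 * 12 (mod 33).
Accumulate the product:
12 * 12 = 144 ≡ 12
12 * 12 = 144 ≡ 12
12 * 12 = 144 ≡ 12
12 * 12 = 144 ≡ 12

12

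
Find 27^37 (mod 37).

Compute successive squares:
37 in binary is 100101, i.e. 37 = 32 + 4 + 1.
27^1 ≡ 27 (mod 37)
27^2 ≡ 27^2 = 729 ≡ 26 (mod 37)
27^4 ≡ 26^2 = 676 ≡ 10 (mod 37)
27^8 ≡ 10^2 = 100 ≡ 26 (mod 37)
27^16 ≡ 26^2 = 676 ≡ 10 (mod 37)
27^32 ≡ 10^2 = 100 ≡ 26 (mod 37)
27^37 = 27^32 * 27^4 * 27^1 ≡ 26 * 10 * 27 (mod 37).
Accumulate the product:
26 * 10 = 260 ≡ 1
1 * 27 = 27

27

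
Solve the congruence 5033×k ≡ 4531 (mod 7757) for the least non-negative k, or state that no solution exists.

gcd(5033, 7757) = 1, so a unique solution mod 7757 exists.
5033⁻¹ ≡ 1757 (mod 7757).
k ≡ 1757×4531 ≡ 2285 (mod 7757).

2285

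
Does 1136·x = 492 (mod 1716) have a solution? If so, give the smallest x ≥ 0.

gcd(1136, 1716) = 4, and 4 | 492, so solutions exist.
Divide through by 4: 284·x mod 429 = 123.
284⁻¹ ≡ 71 (mod 429).
x ≡ 71·123 ≡ 153 (mod 429).
The smallest non-negative solution is x = 153.

153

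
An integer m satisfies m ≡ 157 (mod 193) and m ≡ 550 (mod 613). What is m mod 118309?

73497

193⁻¹ mod 613: 193×54 ≡ 1 (mod 613), so 193⁻¹ ≡ 54.
m = 157 + 193×((550 − 157)×54 mod 613) = 157 + 193×380 = 73497.
Check: 73497 mod 193 = 157, 73497 mod 613 = 550. ✓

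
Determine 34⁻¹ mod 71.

Apply the Euclidean algorithm and back-substitute:
71 = 2×34 + 3
34 = 11×3 + 1
3 = 3×1 + 0
gcd(34, 71) = 1, so the inverse exists.
Back-substitute for 1:
1 = 1×34 − 11×3
  = −11×71 + 23×34
So 34⁻¹ ≡ 23 (mod 71).

23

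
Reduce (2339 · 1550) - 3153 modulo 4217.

4111

2339 · 1550 = 3625450 ≡ 3047 (mod 4217)
3047 - 3153 = -106 ≡ 4111 (mod 4217)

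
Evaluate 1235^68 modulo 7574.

Compute successive squares:
68 in binary is 1000100, i.e. 68 = 64 + 4.
1235^1 ≡ 1235 (mod 7574)
1235^2 ≡ 1235^2 = 1525225 ≡ 2851 (mod 7574)
1235^4 ≡ 2851^2 = 8128201 ≡ 1299 (mod 7574)
1235^8 ≡ 1299^2 = 1687401 ≡ 5973 (mod 7574)
1235^16 ≡ 5973^2 = 35676729 ≡ 3189 (mod 7574)
1235^32 ≡ 3189^2 = 10169721 ≡ 5413 (mod 7574)
1235^64 ≡ 5413^2 = 29300569 ≡ 4337 (mod 7574)
1235^68 = 1235^64 · 1235^4 ≡ 4337 · 1299 (mod 7574).
4337 · 1299 = 5633763 ≡ 6281 (mod 7574).

6281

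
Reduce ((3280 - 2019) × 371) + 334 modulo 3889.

1485

3280 - 2019 = 1261
1261 × 371 = 467831 ≡ 1151 (mod 3889)
1151 + 334 = 1485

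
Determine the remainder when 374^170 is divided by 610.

374^1 ≡ 374 (mod 610)
374^2 ≡ 374^2 = 139876 ≡ 186 (mod 610)
374^4 ≡ 186^2 = 34596 ≡ 436 (mod 610)
374^8 ≡ 436^2 = 190096 ≡ 386 (mod 610)
374^16 ≡ 386^2 = 148996 ≡ 156 (mod 610)
374^32 ≡ 156^2 = 24336 ≡ 546 (mod 610)
374^64 ≡ 546^2 = 298116 ≡ 436 (mod 610)
374^128 ≡ 436^2 = 190096 ≡ 386 (mod 610)
374^170 = 374^128 * 374^32 * 374^8 * 374^2 ≡ 386 * 546 * 386 * 186 (mod 610).
Accumulate the product:
386 * 546 = 210756 ≡ 306
306 * 386 = 118116 ≡ 386
386 * 186 = 71796 ≡ 426

426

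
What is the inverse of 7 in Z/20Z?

3

20 = 2*7 + 6
7 = 1*6 + 1
6 = 6*1 + 0
gcd(7, 20) = 1, so the inverse exists.
Back-substitute for 1:
1 = 1*7 − 1*6
  = −1*20 + 3*7
So 7⁻¹ ≡ 3 (mod 20).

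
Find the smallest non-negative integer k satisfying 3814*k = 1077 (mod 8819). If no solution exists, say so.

5996

gcd(3814, 8819) = 1, so a unique solution mod 8819 exists.
3814⁻¹ ≡ 5672 (mod 8819).
k ≡ 5672*1077 ≡ 5996 (mod 8819).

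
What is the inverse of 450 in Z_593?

Run the extended Euclidean algorithm:
593 = 1×450 + 143
450 = 3×143 + 21
143 = 6×21 + 17
21 = 1×17 + 4
17 = 4×4 + 1
4 = 4×1 + 0
gcd(450, 593) = 1, so the inverse exists.
Back-substitute for 1:
1 = 1×17 − 4×4
  = −4×21 + 5×17
  = 5×143 − 34×21
  = −34×450 + 107×143
  = 107×593 − 141×450
So 450⁻¹ ≡ −141 ≡ 452 (mod 593).

452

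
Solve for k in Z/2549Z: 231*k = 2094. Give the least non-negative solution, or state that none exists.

307

gcd(231, 2549) = 1, so a unique solution mod 2549 exists.
231⁻¹ ≡ 2229 (mod 2549).
k ≡ 2229*2094 ≡ 307 (mod 2549).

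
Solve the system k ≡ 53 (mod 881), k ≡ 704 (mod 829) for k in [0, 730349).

137489

881⁻¹ mod 829: 881*558 ≡ 1 (mod 829), so 881⁻¹ ≡ 558.
k = 53 + 881*((704 − 53)*558 mod 829) = 53 + 881*156 = 137489.
Check: 137489 mod 881 = 53, 137489 mod 829 = 704. ✓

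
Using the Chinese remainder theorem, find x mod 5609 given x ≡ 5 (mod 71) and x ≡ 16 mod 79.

3413

71⁻¹ mod 79: 71×69 ≡ 1 (mod 79), so 71⁻¹ ≡ 69.
x = 5 + 71×((16 − 5)×69 mod 79) = 5 + 71×48 = 3413.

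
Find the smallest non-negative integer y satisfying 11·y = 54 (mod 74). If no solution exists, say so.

52

gcd(11, 74) = 1, so a unique solution mod 74 exists.
11⁻¹ ≡ 27 (mod 74).
y ≡ 27·54 ≡ 52 (mod 74).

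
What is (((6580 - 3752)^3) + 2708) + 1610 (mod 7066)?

1100

6580 - 3752 = 2828
(2828)^3 ≡ 3848 (mod 7066)
3848 + 2708 = 6556
6556 + 1610 = 8166 ≡ 1100 (mod 7066)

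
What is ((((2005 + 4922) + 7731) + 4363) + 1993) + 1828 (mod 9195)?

2005 + 4922 = 6927
6927 + 7731 = 14658 ≡ 5463 (mod 9195)
5463 + 4363 = 9826 ≡ 631 (mod 9195)
631 + 1993 = 2624
2624 + 1828 = 4452

4452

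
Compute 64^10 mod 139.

Compute successive squares:
10 in binary is 1010, i.e. 10 = 8 + 2.
64^1 ≡ 64 (mod 139)
64^2 ≡ 64^2 = 4096 ≡ 65 (mod 139)
64^4 ≡ 65^2 = 4225 ≡ 55 (mod 139)
64^8 ≡ 55^2 = 3025 ≡ 106 (mod 139)
64^10 = 64^8 · 64^2 ≡ 106 · 65 (mod 139).
106 · 65 = 6890 ≡ 79 (mod 139).

79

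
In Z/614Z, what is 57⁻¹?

Apply the Euclidean algorithm and back-substitute:
614 = 10·57 + 44
57 = 1·44 + 13
44 = 3·13 + 5
13 = 2·5 + 3
5 = 1·3 + 2
3 = 1·2 + 1
2 = 2·1 + 0
gcd(57, 614) = 1, so the inverse exists.
Bézout: 1 = −22·614 + 237·57.
So 57⁻¹ ≡ 237 (mod 614).

237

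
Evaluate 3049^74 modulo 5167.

4764

Compute successive squares:
74 in binary is 1001010, i.e. 74 = 64 + 8 + 2.
3049^1 ≡ 3049 (mod 5167)
3049^2 ≡ 3049^2 = 9296401 ≡ 968 (mod 5167)
3049^4 ≡ 968^2 = 937024 ≡ 1797 (mod 5167)
3049^8 ≡ 1797^2 = 3229209 ≡ 5001 (mod 5167)
3049^16 ≡ 5001^2 = 25010001 ≡ 1721 (mod 5167)
3049^32 ≡ 1721^2 = 2961841 ≡ 1150 (mod 5167)
3049^64 ≡ 1150^2 = 1322500 ≡ 4915 (mod 5167)
3049^74 = 3049^64 * 3049^8 * 3049^2 ≡ 4915 * 5001 * 968 (mod 5167).
Accumulate the product:
4915 * 5001 = 24579915 ≡ 496
496 * 968 = 480128 ≡ 4764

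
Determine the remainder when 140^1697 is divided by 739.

Using repeated squaring:
1697 in binary is 11010100001, i.e. 1697 = 1024 + 512 + 128 + 32 + 1.
140^1 ≡ 140 (mod 739)
140^2 ≡ 140^2 = 19600 ≡ 386 (mod 739)
140^4 ≡ 386^2 = 148996 ≡ 457 (mod 739)
140^8 ≡ 457^2 = 208849 ≡ 451 (mod 739)
140^16 ≡ 451^2 = 203401 ≡ 176 (mod 739)
140^32 ≡ 176^2 = 30976 ≡ 677 (mod 739)
140^64 ≡ 677^2 = 458329 ≡ 149 (mod 739)
140^128 ≡ 149^2 = 22201 ≡ 31 (mod 739)
140^256 ≡ 31^2 = 961 ≡ 222 (mod 739)
140^512 ≡ 222^2 = 49284 ≡ 510 (mod 739)
140^1024 ≡ 510^2 = 260100 ≡ 711 (mod 739)
140^1697 = 140^1024 · 140^512 · 140^128 · 140^32 · 140^1 ≡ 711 · 510 · 31 · 677 · 140 (mod 739).
Accumulate the product:
711 · 510 = 362610 ≡ 500
500 · 31 = 15500 ≡ 720
720 · 677 = 487440 ≡ 439
439 · 140 = 61460 ≡ 123

123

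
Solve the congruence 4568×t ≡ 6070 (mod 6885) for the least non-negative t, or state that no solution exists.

gcd(4568, 6885) = 1, so a unique solution mod 6885 exists.
4568⁻¹ ≡ 1982 (mod 6885).
t ≡ 1982×6070 ≡ 2645 (mod 6885).

2645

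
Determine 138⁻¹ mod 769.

769 = 5×138 + 79
138 = 1×79 + 59
79 = 1×59 + 20
59 = 2×20 + 19
20 = 1×19 + 1
19 = 19×1 + 0
gcd(138, 769) = 1, so the inverse exists.
Back-substitute for 1:
1 = 1×20 − 1×19
  = −1×59 + 3×20
  = 3×79 − 4×59
  = −4×138 + 7×79
  = 7×769 − 39×138
So 138⁻¹ ≡ −39 ≡ 730 (mod 769).

730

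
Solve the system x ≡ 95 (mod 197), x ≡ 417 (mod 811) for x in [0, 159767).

197⁻¹ mod 811: 197·564 ≡ 1 (mod 811), so 197⁻¹ ≡ 564.
x = 95 + 197·((417 − 95)·564 mod 811) = 95 + 197·755 = 148830.

148830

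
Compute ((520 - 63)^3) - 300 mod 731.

520 - 63 = 457
(457)^3 ≡ 247 (mod 731)
247 - 300 = -53 ≡ 678 (mod 731)

678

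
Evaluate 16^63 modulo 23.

By square-and-multiply:
63 in binary is 111111, i.e. 63 = 32 + 16 + 8 + 4 + 2 + 1.
16^1 ≡ 16 (mod 23)
16^2 ≡ 16^2 = 256 ≡ 3 (mod 23)
16^4 ≡ 3^2 = 9 (mod 23)
16^8 ≡ 9^2 = 81 ≡ 12 (mod 23)
16^16 ≡ 12^2 = 144 ≡ 6 (mod 23)
16^32 ≡ 6^2 = 36 ≡ 13 (mod 23)
16^63 = 16^32 * 16^16 * 16^8 * 16^4 * 16^2 * 16^1 ≡ 13 * 6 * 12 * 9 * 3 * 16 (mod 23).
Accumulate the product:
13 * 6 = 78 ≡ 9
9 * 12 = 108 ≡ 16
16 * 9 = 144 ≡ 6
6 * 3 = 18
18 * 16 = 288 ≡ 12

12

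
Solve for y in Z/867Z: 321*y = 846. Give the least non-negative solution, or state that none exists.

189

gcd(321, 867) = 3, and 3 | 846, so solutions exist.
Divide through by 3: 107*y = 282 (mod 289).
107⁻¹ ≡ 262 (mod 289).
y ≡ 262*282 ≡ 189 (mod 289).
The smallest non-negative solution is y = 189.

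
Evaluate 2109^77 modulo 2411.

1905

Using repeated squaring:
77 in binary is 1001101, i.e. 77 = 64 + 8 + 4 + 1.
2109^1 ≡ 2109 (mod 2411)
2109^2 ≡ 2109^2 = 4447881 ≡ 1997 (mod 2411)
2109^4 ≡ 1997^2 = 3988009 ≡ 215 (mod 2411)
2109^8 ≡ 215^2 = 46225 ≡ 416 (mod 2411)
2109^16 ≡ 416^2 = 173056 ≡ 1875 (mod 2411)
2109^32 ≡ 1875^2 = 3515625 ≡ 387 (mod 2411)
2109^64 ≡ 387^2 = 149769 ≡ 287 (mod 2411)
2109^77 = 2109^64 * 2109^8 * 2109^4 * 2109^1 ≡ 287 * 416 * 215 * 2109 (mod 2411).
Accumulate the product:
287 * 416 = 119392 ≡ 1253
1253 * 215 = 269395 ≡ 1774
1774 * 2109 = 3741366 ≡ 1905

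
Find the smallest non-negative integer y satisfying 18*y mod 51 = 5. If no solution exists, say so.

gcd(18, 51) = 3, and 3 does not divide 5.
So the congruence has no solution.

no solution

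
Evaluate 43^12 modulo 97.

Using repeated squaring:
43^1 ≡ 43 (mod 97)
43^2 ≡ 43^2 = 1849 ≡ 6 (mod 97)
43^4 ≡ 6^2 = 36 (mod 97)
43^8 ≡ 36^2 = 1296 ≡ 35 (mod 97)
43^12 = 43^8 * 43^4 ≡ 35 * 36 (mod 97).
35 * 36 = 1260 ≡ 96 (mod 97).

96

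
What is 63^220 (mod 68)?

21

Using repeated squaring:
63^1 ≡ 63 (mod 68)
63^2 ≡ 63^2 = 3969 ≡ 25 (mod 68)
63^4 ≡ 25^2 = 625 ≡ 13 (mod 68)
63^8 ≡ 13^2 = 169 ≡ 33 (mod 68)
63^16 ≡ 33^2 = 1089 ≡ 1 (mod 68)
63^32 ≡ 1^2 = 1 (mod 68)
63^64 ≡ 1^2 = 1 (mod 68)
63^128 ≡ 1^2 = 1 (mod 68)
63^220 = 63^128 * 63^64 * 63^16 * 63^8 * 63^4 ≡ 1 * 1 * 1 * 33 * 13 (mod 68).
Accumulate the product:
1 * 1 = 1
1 * 1 = 1
1 * 33 = 33
33 * 13 = 429 ≡ 21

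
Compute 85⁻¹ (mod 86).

85

Run the extended Euclidean algorithm:
86 = 1·85 + 1
85 = 85·1 + 0
gcd(85, 86) = 1, so the inverse exists.
Back-substitute for 1:
1 = 1·86 − 1·85
So 85⁻¹ ≡ −1 ≡ 85 (mod 86).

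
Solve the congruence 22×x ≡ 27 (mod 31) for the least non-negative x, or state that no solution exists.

gcd(22, 31) = 1, so a unique solution mod 31 exists.
22⁻¹ ≡ 24 (mod 31).
x ≡ 24×27 ≡ 28 (mod 31).

28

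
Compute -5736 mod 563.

457

-5736 = -11*563 + 457, so -5736 ≡ 457 (mod 563).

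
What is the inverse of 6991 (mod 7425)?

2686

By the extended Euclidean algorithm:
7425 = 1·6991 + 434
6991 = 16·434 + 47
434 = 9·47 + 11
47 = 4·11 + 3
11 = 3·3 + 2
3 = 1·2 + 1
2 = 2·1 + 0
gcd(6991, 7425) = 1, so the inverse exists.
Bézout: 1 = −2529·7425 + 2686·6991.
So 6991⁻¹ ≡ 2686 (mod 7425).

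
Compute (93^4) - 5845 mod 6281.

(93)^4 ≡ 4772 (mod 6281)
4772 - 5845 = -1073 ≡ 5208 (mod 6281)

5208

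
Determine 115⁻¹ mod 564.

By the extended Euclidean algorithm:
564 = 4×115 + 104
115 = 1×104 + 11
104 = 9×11 + 5
11 = 2×5 + 1
5 = 5×1 + 0
gcd(115, 564) = 1, so the inverse exists.
Back-substitute for 1:
1 = 1×11 − 2×5
  = −2×104 + 19×11
  = 19×115 − 21×104
  = −21×564 + 103×115
So 115⁻¹ ≡ 103 (mod 564).

103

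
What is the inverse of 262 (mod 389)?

49

Apply the Euclidean algorithm and back-substitute:
389 = 1·262 + 127
262 = 2·127 + 8
127 = 15·8 + 7
8 = 1·7 + 1
7 = 7·1 + 0
gcd(262, 389) = 1, so the inverse exists.
Back-substitute for 1:
1 = 1·8 − 1·7
  = −1·127 + 16·8
  = 16·262 − 33·127
  = −33·389 + 49·262
So 262⁻¹ ≡ 49 (mod 389).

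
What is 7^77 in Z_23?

22

Compute successive squares:
7^1 ≡ 7 (mod 23)
7^2 ≡ 7^2 = 49 ≡ 3 (mod 23)
7^4 ≡ 3^2 = 9 (mod 23)
7^8 ≡ 9^2 = 81 ≡ 12 (mod 23)
7^16 ≡ 12^2 = 144 ≡ 6 (mod 23)
7^32 ≡ 6^2 = 36 ≡ 13 (mod 23)
7^64 ≡ 13^2 = 169 ≡ 8 (mod 23)
7^77 = 7^64 × 7^8 × 7^4 × 7^1 ≡ 8 × 12 × 9 × 7 (mod 23).
Accumulate the product:
8 × 12 = 96 ≡ 4
4 × 9 = 36 ≡ 13
13 × 7 = 91 ≡ 22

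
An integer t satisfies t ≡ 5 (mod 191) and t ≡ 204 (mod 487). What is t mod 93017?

78124

191⁻¹ mod 487: 191×51 ≡ 1 (mod 487), so 191⁻¹ ≡ 51.
t = 5 + 191×((204 − 5)×51 mod 487) = 5 + 191×409 = 78124.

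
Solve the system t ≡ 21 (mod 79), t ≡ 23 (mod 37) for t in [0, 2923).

2391

79⁻¹ mod 37: 79·15 ≡ 1 (mod 37), so 79⁻¹ ≡ 15.
t = 21 + 79·((23 − 21)·15 mod 37) = 21 + 79·30 = 2391.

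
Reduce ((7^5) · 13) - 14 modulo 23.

(7)^5 ≡ 17 (mod 23)
17 · 13 = 221 ≡ 14 (mod 23)
14 - 14 = 0

0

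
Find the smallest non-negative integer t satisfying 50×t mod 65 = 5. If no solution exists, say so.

4

gcd(50, 65) = 5, and 5 | 5, so solutions exist.
Divide through by 5: 10×t ≡ 1 (mod 13).
10⁻¹ ≡ 4 (mod 13).
t ≡ 4×1 ≡ 4 (mod 13).
The smallest non-negative solution is t = 4.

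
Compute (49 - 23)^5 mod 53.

48

49 - 23 = 26
(26)^5 ≡ 48 (mod 53)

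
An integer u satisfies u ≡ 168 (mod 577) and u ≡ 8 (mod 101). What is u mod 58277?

577⁻¹ mod 101: 577·94 ≡ 1 (mod 101), so 577⁻¹ ≡ 94.
u = 168 + 577·((8 − 168)·94 mod 101) = 168 + 577·9 = 5361.
Check: 5361 mod 577 = 168, 5361 mod 101 = 8. ✓

5361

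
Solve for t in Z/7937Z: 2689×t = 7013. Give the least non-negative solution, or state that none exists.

gcd(2689, 7937) = 1, so a unique solution mod 7937 exists.
2689⁻¹ ≡ 6777 (mod 7937).
t ≡ 6777×7013 ≡ 345 (mod 7937).

345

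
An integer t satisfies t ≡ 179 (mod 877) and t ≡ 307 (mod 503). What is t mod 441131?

33505

877⁻¹ mod 503: 877·464 ≡ 1 (mod 503), so 877⁻¹ ≡ 464.
t = 179 + 877·((307 − 179)·464 mod 503) = 179 + 877·38 = 33505.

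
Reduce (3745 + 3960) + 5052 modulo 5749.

3745 + 3960 = 7705 ≡ 1956 (mod 5749)
1956 + 5052 = 7008 ≡ 1259 (mod 5749)

1259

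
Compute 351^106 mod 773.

545

By square-and-multiply:
106 in binary is 1101010, i.e. 106 = 64 + 32 + 8 + 2.
351^1 ≡ 351 (mod 773)
351^2 ≡ 351^2 = 123201 ≡ 294 (mod 773)
351^4 ≡ 294^2 = 86436 ≡ 633 (mod 773)
351^8 ≡ 633^2 = 400689 ≡ 275 (mod 773)
351^16 ≡ 275^2 = 75625 ≡ 644 (mod 773)
351^32 ≡ 644^2 = 414736 ≡ 408 (mod 773)
351^64 ≡ 408^2 = 166464 ≡ 269 (mod 773)
351^106 = 351^64 * 351^32 * 351^8 * 351^2 ≡ 269 * 408 * 275 * 294 (mod 773).
Accumulate the product:
269 * 408 = 109752 ≡ 759
759 * 275 = 208725 ≡ 15
15 * 294 = 4410 ≡ 545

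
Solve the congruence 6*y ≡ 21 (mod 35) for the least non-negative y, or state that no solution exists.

21

gcd(6, 35) = 1, so a unique solution mod 35 exists.
6⁻¹ ≡ 6 (mod 35).
y ≡ 6*21 ≡ 21 (mod 35).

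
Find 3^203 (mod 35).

203 in binary is 11001011, i.e. 203 = 128 + 64 + 8 + 2 + 1.
3^1 ≡ 3 (mod 35)
3^2 ≡ 3^2 = 9 (mod 35)
3^4 ≡ 9^2 = 81 ≡ 11 (mod 35)
3^8 ≡ 11^2 = 121 ≡ 16 (mod 35)
3^16 ≡ 16^2 = 256 ≡ 11 (mod 35)
3^32 ≡ 11^2 = 121 ≡ 16 (mod 35)
3^64 ≡ 16^2 = 256 ≡ 11 (mod 35)
3^128 ≡ 11^2 = 121 ≡ 16 (mod 35)
3^203 = 3^128 * 3^64 * 3^8 * 3^2 * 3^1 ≡ 16 * 11 * 16 * 9 * 3 (mod 35).
Accumulate the product:
16 * 11 = 176 ≡ 1
1 * 16 = 16
16 * 9 = 144 ≡ 4
4 * 3 = 12

12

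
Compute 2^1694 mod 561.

115

Compute successive squares:
1694 in binary is 11010011110, i.e. 1694 = 1024 + 512 + 128 + 16 + 8 + 4 + 2.
2^1 ≡ 2 (mod 561)
2^2 ≡ 2^2 = 4 (mod 561)
2^4 ≡ 4^2 = 16 (mod 561)
2^8 ≡ 16^2 = 256 (mod 561)
2^16 ≡ 256^2 = 65536 ≡ 460 (mod 561)
2^32 ≡ 460^2 = 211600 ≡ 103 (mod 561)
2^64 ≡ 103^2 = 10609 ≡ 511 (mod 561)
2^128 ≡ 511^2 = 261121 ≡ 256 (mod 561)
2^256 ≡ 256^2 = 65536 ≡ 460 (mod 561)
2^512 ≡ 460^2 = 211600 ≡ 103 (mod 561)
2^1024 ≡ 103^2 = 10609 ≡ 511 (mod 561)
2^1694 = 2^1024 × 2^512 × 2^128 × 2^16 × 2^8 × 2^4 × 2^2 ≡ 511 × 103 × 256 × 460 × 256 × 16 × 4 (mod 561).
Accumulate the product:
511 × 103 = 52633 ≡ 460
460 × 256 = 117760 ≡ 511
511 × 460 = 235060 ≡ 1
1 × 256 = 256
256 × 16 = 4096 ≡ 169
169 × 4 = 676 ≡ 115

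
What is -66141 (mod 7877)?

4752

-66141 = -9×7877 + 4752, so -66141 ≡ 4752 (mod 7877).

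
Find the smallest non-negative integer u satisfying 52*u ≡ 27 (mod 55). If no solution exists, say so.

46

gcd(52, 55) = 1, so a unique solution mod 55 exists.
52⁻¹ ≡ 18 (mod 55).
u ≡ 18*27 ≡ 46 (mod 55).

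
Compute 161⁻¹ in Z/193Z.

193 = 1*161 + 32
161 = 5*32 + 1
32 = 32*1 + 0
gcd(161, 193) = 1, so the inverse exists.
Bézout: 1 = −5*193 + 6*161.
So 161⁻¹ ≡ 6 (mod 193).

6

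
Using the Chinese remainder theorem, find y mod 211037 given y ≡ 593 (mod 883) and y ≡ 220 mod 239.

883⁻¹ mod 239: 883*36 ≡ 1 (mod 239), so 883⁻¹ ≡ 36.
y = 593 + 883*((220 − 593)*36 mod 239) = 593 + 883*195 = 172778.

172778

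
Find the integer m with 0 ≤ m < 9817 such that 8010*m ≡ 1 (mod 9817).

7595

9817 = 1*8010 + 1807
8010 = 4*1807 + 782
1807 = 2*782 + 243
782 = 3*243 + 53
243 = 4*53 + 31
53 = 1*31 + 22
31 = 1*22 + 9
22 = 2*9 + 4
9 = 2*4 + 1
4 = 4*1 + 0
gcd(8010, 9817) = 1, so the inverse exists.
Back-substitute for 1:
1 = 1*9 − 2*4
  = −2*22 + 5*9
  = 5*31 − 7*22
  = −7*53 + 12*31
  = 12*243 − 55*53
  = −55*782 + 177*243
  = 177*1807 − 409*782
  = −409*8010 + 1813*1807
  = 1813*9817 − 2222*8010
So 8010⁻¹ ≡ −2222 ≡ 7595 (mod 9817).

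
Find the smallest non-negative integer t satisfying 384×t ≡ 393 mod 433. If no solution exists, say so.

gcd(384, 433) = 1, so a unique solution mod 433 exists.
384⁻¹ ≡ 53 (mod 433).
t ≡ 53×393 ≡ 45 (mod 433).

45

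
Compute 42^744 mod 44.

16

Using repeated squaring:
744 in binary is 1011101000, i.e. 744 = 512 + 128 + 64 + 32 + 8.
42^1 ≡ 42 (mod 44)
42^2 ≡ 42^2 = 1764 ≡ 4 (mod 44)
42^4 ≡ 4^2 = 16 (mod 44)
42^8 ≡ 16^2 = 256 ≡ 36 (mod 44)
42^16 ≡ 36^2 = 1296 ≡ 20 (mod 44)
42^32 ≡ 20^2 = 400 ≡ 4 (mod 44)
42^64 ≡ 4^2 = 16 (mod 44)
42^128 ≡ 16^2 = 256 ≡ 36 (mod 44)
42^256 ≡ 36^2 = 1296 ≡ 20 (mod 44)
42^512 ≡ 20^2 = 400 ≡ 4 (mod 44)
42^744 = 42^512 · 42^128 · 42^64 · 42^32 · 42^8 ≡ 4 · 36 · 16 · 4 · 36 (mod 44).
Accumulate the product:
4 · 36 = 144 ≡ 12
12 · 16 = 192 ≡ 16
16 · 4 = 64 ≡ 20
20 · 36 = 720 ≡ 16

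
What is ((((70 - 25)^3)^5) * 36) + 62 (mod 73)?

4

70 - 25 = 45
(45)^3 ≡ 21 (mod 73)
(21)^5 ≡ 43 (mod 73)
43 * 36 = 1548 ≡ 15 (mod 73)
15 + 62 = 77 ≡ 4 (mod 73)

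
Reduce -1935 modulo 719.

-1935 = -3*719 + 222, so -1935 ≡ 222 (mod 719).

222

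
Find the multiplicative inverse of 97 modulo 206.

17

206 = 2*97 + 12
97 = 8*12 + 1
12 = 12*1 + 0
gcd(97, 206) = 1, so the inverse exists.
Back-substitute for 1:
1 = 1*97 − 8*12
  = −8*206 + 17*97
So 97⁻¹ ≡ 17 (mod 206).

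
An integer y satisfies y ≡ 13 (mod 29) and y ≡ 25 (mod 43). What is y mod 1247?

1057

29⁻¹ mod 43: 29·3 ≡ 1 (mod 43), so 29⁻¹ ≡ 3.
y = 13 + 29·((25 − 13)·3 mod 43) = 13 + 29·36 = 1057.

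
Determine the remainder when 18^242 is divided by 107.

Compute successive squares:
18^1 ≡ 18 (mod 107)
18^2 ≡ 18^2 = 324 ≡ 3 (mod 107)
18^4 ≡ 3^2 = 9 (mod 107)
18^8 ≡ 9^2 = 81 (mod 107)
18^16 ≡ 81^2 = 6561 ≡ 34 (mod 107)
18^32 ≡ 34^2 = 1156 ≡ 86 (mod 107)
18^64 ≡ 86^2 = 7396 ≡ 13 (mod 107)
18^128 ≡ 13^2 = 169 ≡ 62 (mod 107)
18^242 = 18^128 × 18^64 × 18^32 × 18^16 × 18^2 ≡ 62 × 13 × 86 × 34 × 3 (mod 107).
Accumulate the product:
62 × 13 = 806 ≡ 57
57 × 86 = 4902 ≡ 87
87 × 34 = 2958 ≡ 69
69 × 3 = 207 ≡ 100

100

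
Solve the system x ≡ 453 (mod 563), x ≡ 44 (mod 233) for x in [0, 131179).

563⁻¹ mod 233: 563×221 ≡ 1 (mod 233), so 563⁻¹ ≡ 221.
x = 453 + 563×((44 − 453)×221 mod 233) = 453 + 563×15 = 8898.

8898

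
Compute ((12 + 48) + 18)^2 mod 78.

0

12 + 48 = 60
60 + 18 = 78 ≡ 0 (mod 78)
(0)^2 ≡ 0 (mod 78)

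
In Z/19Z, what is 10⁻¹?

2

By the extended Euclidean algorithm:
19 = 1·10 + 9
10 = 1·9 + 1
9 = 9·1 + 0
gcd(10, 19) = 1, so the inverse exists.
Bézout: 1 = −1·19 + 2·10.
So 10⁻¹ ≡ 2 (mod 19).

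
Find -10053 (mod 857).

231

-10053 = -12×857 + 231, so -10053 ≡ 231 (mod 857).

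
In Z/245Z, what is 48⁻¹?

97

By the extended Euclidean algorithm:
245 = 5×48 + 5
48 = 9×5 + 3
5 = 1×3 + 2
3 = 1×2 + 1
2 = 2×1 + 0
gcd(48, 245) = 1, so the inverse exists.
Bézout: 1 = −19×245 + 97×48.
So 48⁻¹ ≡ 97 (mod 245).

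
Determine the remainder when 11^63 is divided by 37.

36

Using repeated squaring:
63 in binary is 111111, i.e. 63 = 32 + 16 + 8 + 4 + 2 + 1.
11^1 ≡ 11 (mod 37)
11^2 ≡ 11^2 = 121 ≡ 10 (mod 37)
11^4 ≡ 10^2 = 100 ≡ 26 (mod 37)
11^8 ≡ 26^2 = 676 ≡ 10 (mod 37)
11^16 ≡ 10^2 = 100 ≡ 26 (mod 37)
11^32 ≡ 26^2 = 676 ≡ 10 (mod 37)
11^63 = 11^32 × 11^16 × 11^8 × 11^4 × 11^2 × 11^1 ≡ 10 × 26 × 10 × 26 × 10 × 11 (mod 37).
Accumulate the product:
10 × 26 = 260 ≡ 1
1 × 10 = 10
10 × 26 = 260 ≡ 1
1 × 10 = 10
10 × 11 = 110 ≡ 36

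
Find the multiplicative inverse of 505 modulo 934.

381

934 = 1·505 + 429
505 = 1·429 + 76
429 = 5·76 + 49
76 = 1·49 + 27
49 = 1·27 + 22
27 = 1·22 + 5
22 = 4·5 + 2
5 = 2·2 + 1
2 = 2·1 + 0
gcd(505, 934) = 1, so the inverse exists.
Back-substitute for 1:
1 = 1·5 − 2·2
  = −2·22 + 9·5
  = 9·27 − 11·22
  = −11·49 + 20·27
  = 20·76 − 31·49
  = −31·429 + 175·76
  = 175·505 − 206·429
  = −206·934 + 381·505
So 505⁻¹ ≡ 381 (mod 934).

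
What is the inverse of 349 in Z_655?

655 = 1×349 + 306
349 = 1×306 + 43
306 = 7×43 + 5
43 = 8×5 + 3
5 = 1×3 + 2
3 = 1×2 + 1
2 = 2×1 + 0
gcd(349, 655) = 1, so the inverse exists.
Bézout: 1 = −138×655 + 259×349.
So 349⁻¹ ≡ 259 (mod 655).

259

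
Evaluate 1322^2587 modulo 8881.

Compute successive squares:
2587 in binary is 101000011011, i.e. 2587 = 2048 + 512 + 16 + 8 + 2 + 1.
1322^1 ≡ 1322 (mod 8881)
1322^2 ≡ 1322^2 = 1747684 ≡ 7008 (mod 8881)
1322^4 ≡ 7008^2 = 49112064 ≡ 134 (mod 8881)
1322^8 ≡ 134^2 = 17956 ≡ 194 (mod 8881)
1322^16 ≡ 194^2 = 37636 ≡ 2112 (mod 8881)
1322^32 ≡ 2112^2 = 4460544 ≡ 2282 (mod 8881)
1322^64 ≡ 2282^2 = 5207524 ≡ 3258 (mod 8881)
1322^128 ≡ 3258^2 = 10614564 ≡ 1769 (mod 8881)
1322^256 ≡ 1769^2 = 3129361 ≡ 3249 (mod 8881)
1322^512 ≡ 3249^2 = 10556001 ≡ 5373 (mod 8881)
1322^1024 ≡ 5373^2 = 28869129 ≡ 5879 (mod 8881)
1322^2048 ≡ 5879^2 = 34562641 ≡ 6670 (mod 8881)
1322^2587 = 1322^2048 × 1322^512 × 1322^16 × 1322^8 × 1322^2 × 1322^1 ≡ 6670 × 5373 × 2112 × 194 × 7008 × 1322 (mod 8881).
Accumulate the product:
6670 × 5373 = 35837910 ≡ 3075
3075 × 2112 = 6494400 ≡ 2389
2389 × 194 = 463466 ≡ 1654
1654 × 7008 = 11591232 ≡ 1527
1527 × 1322 = 2018694 ≡ 2707

2707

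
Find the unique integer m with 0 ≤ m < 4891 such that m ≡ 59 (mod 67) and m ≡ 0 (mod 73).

1533

67⁻¹ mod 73: 67·12 ≡ 1 (mod 73), so 67⁻¹ ≡ 12.
m = 59 + 67·((0 − 59)·12 mod 73) = 59 + 67·22 = 1533.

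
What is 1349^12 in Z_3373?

1349^1 ≡ 1349 (mod 3373)
1349^2 ≡ 1349^2 = 1819801 ≡ 1754 (mod 3373)
1349^4 ≡ 1754^2 = 3076516 ≡ 340 (mod 3373)
1349^8 ≡ 340^2 = 115600 ≡ 918 (mod 3373)
1349^12 = 1349^8 · 1349^4 ≡ 918 · 340 (mod 3373).
918 · 340 = 312120 ≡ 1804 (mod 3373).

1804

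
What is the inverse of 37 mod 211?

By the extended Euclidean algorithm:
211 = 5·37 + 26
37 = 1·26 + 11
26 = 2·11 + 4
11 = 2·4 + 3
4 = 1·3 + 1
3 = 3·1 + 0
gcd(37, 211) = 1, so the inverse exists.
Back-substitute for 1:
1 = 1·4 − 1·3
  = −1·11 + 3·4
  = 3·26 − 7·11
  = −7·37 + 10·26
  = 10·211 − 57·37
So 37⁻¹ ≡ −57 ≡ 154 (mod 211).

154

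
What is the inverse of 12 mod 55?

55 = 4*12 + 7
12 = 1*7 + 5
7 = 1*5 + 2
5 = 2*2 + 1
2 = 2*1 + 0
gcd(12, 55) = 1, so the inverse exists.
Back-substitute for 1:
1 = 1*5 − 2*2
  = −2*7 + 3*5
  = 3*12 − 5*7
  = −5*55 + 23*12
So 12⁻¹ ≡ 23 (mod 55).

23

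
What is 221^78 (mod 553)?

78 in binary is 1001110, i.e. 78 = 64 + 8 + 4 + 2.
221^1 ≡ 221 (mod 553)
221^2 ≡ 221^2 = 48841 ≡ 177 (mod 553)
221^4 ≡ 177^2 = 31329 ≡ 361 (mod 553)
221^8 ≡ 361^2 = 130321 ≡ 366 (mod 553)
221^16 ≡ 366^2 = 133956 ≡ 130 (mod 553)
221^32 ≡ 130^2 = 16900 ≡ 310 (mod 553)
221^64 ≡ 310^2 = 96100 ≡ 431 (mod 553)
221^78 = 221^64 * 221^8 * 221^4 * 221^2 ≡ 431 * 366 * 361 * 177 (mod 553).
Accumulate the product:
431 * 366 = 157746 ≡ 141
141 * 361 = 50901 ≡ 25
25 * 177 = 4425 ≡ 1

1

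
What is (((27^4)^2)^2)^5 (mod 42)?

(27)^4 ≡ 15 (mod 42)
(15)^2 ≡ 15 (mod 42)
(15)^2 ≡ 15 (mod 42)
(15)^5 ≡ 15 (mod 42)

15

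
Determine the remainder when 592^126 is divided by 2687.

2232

126 in binary is 1111110, i.e. 126 = 64 + 32 + 16 + 8 + 4 + 2.
592^1 ≡ 592 (mod 2687)
592^2 ≡ 592^2 = 350464 ≡ 1154 (mod 2687)
592^4 ≡ 1154^2 = 1331716 ≡ 1651 (mod 2687)
592^8 ≡ 1651^2 = 2725801 ≡ 1183 (mod 2687)
592^16 ≡ 1183^2 = 1399489 ≡ 2249 (mod 2687)
592^32 ≡ 2249^2 = 5058001 ≡ 1067 (mod 2687)
592^64 ≡ 1067^2 = 1138489 ≡ 1888 (mod 2687)
592^126 = 592^64 * 592^32 * 592^16 * 592^8 * 592^4 * 592^2 ≡ 1888 * 1067 * 2249 * 1183 * 1651 * 1154 (mod 2687).
Accumulate the product:
1888 * 1067 = 2014496 ≡ 1933
1933 * 2249 = 4347317 ≡ 2438
2438 * 1183 = 2884154 ≡ 1003
1003 * 1651 = 1655953 ≡ 761
761 * 1154 = 878194 ≡ 2232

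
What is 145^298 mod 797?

413

298 in binary is 100101010, i.e. 298 = 256 + 32 + 8 + 2.
145^1 ≡ 145 (mod 797)
145^2 ≡ 145^2 = 21025 ≡ 303 (mod 797)
145^4 ≡ 303^2 = 91809 ≡ 154 (mod 797)
145^8 ≡ 154^2 = 23716 ≡ 603 (mod 797)
145^16 ≡ 603^2 = 363609 ≡ 177 (mod 797)
145^32 ≡ 177^2 = 31329 ≡ 246 (mod 797)
145^64 ≡ 246^2 = 60516 ≡ 741 (mod 797)
145^128 ≡ 741^2 = 549081 ≡ 745 (mod 797)
145^256 ≡ 745^2 = 555025 ≡ 313 (mod 797)
145^298 = 145^256 * 145^32 * 145^8 * 145^2 ≡ 313 * 246 * 603 * 303 (mod 797).
Accumulate the product:
313 * 246 = 76998 ≡ 486
486 * 603 = 293058 ≡ 559
559 * 303 = 169377 ≡ 413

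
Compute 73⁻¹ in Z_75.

37

Run the extended Euclidean algorithm:
75 = 1·73 + 2
73 = 36·2 + 1
2 = 2·1 + 0
gcd(73, 75) = 1, so the inverse exists.
Bézout: 1 = −36·75 + 37·73.
So 73⁻¹ ≡ 37 (mod 75).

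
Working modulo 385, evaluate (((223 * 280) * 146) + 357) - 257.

310

223 * 280 = 62440 ≡ 70 (mod 385)
70 * 146 = 10220 ≡ 210 (mod 385)
210 + 357 = 567 ≡ 182 (mod 385)
182 - 257 = -75 ≡ 310 (mod 385)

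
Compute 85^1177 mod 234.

85^1 ≡ 85 (mod 234)
85^2 ≡ 85^2 = 7225 ≡ 205 (mod 234)
85^4 ≡ 205^2 = 42025 ≡ 139 (mod 234)
85^8 ≡ 139^2 = 19321 ≡ 133 (mod 234)
85^16 ≡ 133^2 = 17689 ≡ 139 (mod 234)
85^32 ≡ 139^2 = 19321 ≡ 133 (mod 234)
85^64 ≡ 133^2 = 17689 ≡ 139 (mod 234)
85^128 ≡ 139^2 = 19321 ≡ 133 (mod 234)
85^256 ≡ 133^2 = 17689 ≡ 139 (mod 234)
85^512 ≡ 139^2 = 19321 ≡ 133 (mod 234)
85^1024 ≡ 133^2 = 17689 ≡ 139 (mod 234)
85^1177 = 85^1024 × 85^128 × 85^16 × 85^8 × 85^1 ≡ 139 × 133 × 139 × 133 × 85 (mod 234).
Accumulate the product:
139 × 133 = 18487 ≡ 1
1 × 139 = 139
139 × 133 = 18487 ≡ 1
1 × 85 = 85

85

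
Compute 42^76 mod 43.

1

76 in binary is 1001100, i.e. 76 = 64 + 8 + 4.
42^1 ≡ 42 (mod 43)
42^2 ≡ 42^2 = 1764 ≡ 1 (mod 43)
42^4 ≡ 1^2 = 1 (mod 43)
42^8 ≡ 1^2 = 1 (mod 43)
42^16 ≡ 1^2 = 1 (mod 43)
42^32 ≡ 1^2 = 1 (mod 43)
42^64 ≡ 1^2 = 1 (mod 43)
42^76 = 42^64 × 42^8 × 42^4 ≡ 1 × 1 × 1 (mod 43).
Accumulate the product:
1 × 1 = 1
1 × 1 = 1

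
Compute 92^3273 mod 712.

184

Using repeated squaring:
3273 in binary is 110011001001, i.e. 3273 = 2048 + 1024 + 128 + 64 + 8 + 1.
92^1 ≡ 92 (mod 712)
92^2 ≡ 92^2 = 8464 ≡ 632 (mod 712)
92^4 ≡ 632^2 = 399424 ≡ 704 (mod 712)
92^8 ≡ 704^2 = 495616 ≡ 64 (mod 712)
92^16 ≡ 64^2 = 4096 ≡ 536 (mod 712)
92^32 ≡ 536^2 = 287296 ≡ 360 (mod 712)
92^64 ≡ 360^2 = 129600 ≡ 16 (mod 712)
92^128 ≡ 16^2 = 256 (mod 712)
92^256 ≡ 256^2 = 65536 ≡ 32 (mod 712)
92^512 ≡ 32^2 = 1024 ≡ 312 (mod 712)
92^1024 ≡ 312^2 = 97344 ≡ 512 (mod 712)
92^2048 ≡ 512^2 = 262144 ≡ 128 (mod 712)
92^3273 = 92^2048 · 92^1024 · 92^128 · 92^64 · 92^8 · 92^1 ≡ 128 · 512 · 256 · 16 · 64 · 92 (mod 712).
Accumulate the product:
128 · 512 = 65536 ≡ 32
32 · 256 = 8192 ≡ 360
360 · 16 = 5760 ≡ 64
64 · 64 = 4096 ≡ 536
536 · 92 = 49312 ≡ 184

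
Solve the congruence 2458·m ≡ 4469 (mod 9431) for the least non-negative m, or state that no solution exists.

1832

gcd(2458, 9431) = 1, so a unique solution mod 9431 exists.
2458⁻¹ ≡ 8161 (mod 9431).
m ≡ 8161·4469 ≡ 1832 (mod 9431).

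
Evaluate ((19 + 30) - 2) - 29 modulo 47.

18

19 + 30 = 49 ≡ 2 (mod 47)
2 - 2 = 0
0 - 29 = -29 ≡ 18 (mod 47)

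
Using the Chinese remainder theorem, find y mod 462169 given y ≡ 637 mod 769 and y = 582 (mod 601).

349763

769⁻¹ mod 601: 769*254 ≡ 1 (mod 601), so 769⁻¹ ≡ 254.
y = 637 + 769*((582 − 637)*254 mod 601) = 637 + 769*454 = 349763.
Check: 349763 mod 769 = 637, 349763 mod 601 = 582. ✓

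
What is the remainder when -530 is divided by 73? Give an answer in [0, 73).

-530 = -8*73 + 54, so -530 ≡ 54 (mod 73).

54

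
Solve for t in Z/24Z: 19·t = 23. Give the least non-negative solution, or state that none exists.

5

gcd(19, 24) = 1, so a unique solution mod 24 exists.
19⁻¹ ≡ 19 (mod 24).
t ≡ 19·23 ≡ 5 (mod 24).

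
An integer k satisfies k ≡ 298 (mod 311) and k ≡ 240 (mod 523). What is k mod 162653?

311⁻¹ mod 523: 311·37 ≡ 1 (mod 523), so 311⁻¹ ≡ 37.
k = 298 + 311·((240 − 298)·37 mod 523) = 298 + 311·469 = 146157.
Check: 146157 mod 311 = 298, 146157 mod 523 = 240. ✓

146157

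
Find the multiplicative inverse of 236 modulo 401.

209

401 = 1·236 + 165
236 = 1·165 + 71
165 = 2·71 + 23
71 = 3·23 + 2
23 = 11·2 + 1
2 = 2·1 + 0
gcd(236, 401) = 1, so the inverse exists.
Back-substitute for 1:
1 = 1·23 − 11·2
  = −11·71 + 34·23
  = 34·165 − 79·71
  = −79·236 + 113·165
  = 113·401 − 192·236
So 236⁻¹ ≡ −192 ≡ 209 (mod 401).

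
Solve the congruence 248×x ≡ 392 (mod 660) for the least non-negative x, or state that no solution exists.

gcd(248, 660) = 4, and 4 | 392, so solutions exist.
Divide through by 4: 62×x ≡ 98 mod 165.
62⁻¹ ≡ 8 (mod 165).
x ≡ 8×98 ≡ 124 (mod 165).
The smallest non-negative solution is x = 124.

124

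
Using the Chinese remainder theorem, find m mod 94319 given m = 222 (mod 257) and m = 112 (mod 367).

479

257⁻¹ mod 367: 257×10 ≡ 1 (mod 367), so 257⁻¹ ≡ 10.
m = 222 + 257×((112 − 222)×10 mod 367) = 222 + 257×1 = 479.
Check: 479 mod 257 = 222, 479 mod 367 = 112. ✓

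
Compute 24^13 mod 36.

0

Using repeated squaring:
13 in binary is 1101, i.e. 13 = 8 + 4 + 1.
24^1 ≡ 24 (mod 36)
24^2 ≡ 24^2 = 576 ≡ 0 (mod 36)
24^4 ≡ 0^2 = 0 (mod 36)
24^8 ≡ 0^2 = 0 (mod 36)
24^13 = 24^8 × 24^4 × 24^1 ≡ 0 × 0 × 24 (mod 36).
Accumulate the product:
0 × 0 = 0
0 × 24 = 0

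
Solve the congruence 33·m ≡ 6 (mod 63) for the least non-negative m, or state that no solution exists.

4

gcd(33, 63) = 3, and 3 | 6, so solutions exist.
Divide through by 3: 11·m ≡ 2 mod 21.
11⁻¹ ≡ 2 (mod 21).
m ≡ 2·2 ≡ 4 (mod 21).
The smallest non-negative solution is m = 4.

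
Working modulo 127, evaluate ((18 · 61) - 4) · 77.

37

18 · 61 = 1098 ≡ 82 (mod 127)
82 - 4 = 78
78 · 77 = 6006 ≡ 37 (mod 127)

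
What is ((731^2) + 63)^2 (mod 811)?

625

(731)^2 ≡ 723 (mod 811)
723 + 63 = 786
(786)^2 ≡ 625 (mod 811)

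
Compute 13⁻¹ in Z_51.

4

51 = 3·13 + 12
13 = 1·12 + 1
12 = 12·1 + 0
gcd(13, 51) = 1, so the inverse exists.
Bézout: 1 = −1·51 + 4·13.
So 13⁻¹ ≡ 4 (mod 51).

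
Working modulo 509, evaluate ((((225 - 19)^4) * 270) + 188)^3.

225 - 19 = 206
(206)^4 ≡ 91 (mod 509)
91 * 270 = 24570 ≡ 138 (mod 509)
138 + 188 = 326
(326)^3 ≡ 382 (mod 509)

382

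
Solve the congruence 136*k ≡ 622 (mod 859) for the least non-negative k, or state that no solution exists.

gcd(136, 859) = 1, so a unique solution mod 859 exists.
136⁻¹ ≡ 739 (mod 859).
k ≡ 739*622 ≡ 93 (mod 859).

93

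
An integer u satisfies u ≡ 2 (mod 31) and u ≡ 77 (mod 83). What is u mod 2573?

31⁻¹ mod 83: 31*75 ≡ 1 (mod 83), so 31⁻¹ ≡ 75.
u = 2 + 31*((77 − 2)*75 mod 83) = 2 + 31*64 = 1986.

1986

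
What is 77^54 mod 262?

54 in binary is 110110, i.e. 54 = 32 + 16 + 4 + 2.
77^1 ≡ 77 (mod 262)
77^2 ≡ 77^2 = 5929 ≡ 165 (mod 262)
77^4 ≡ 165^2 = 27225 ≡ 239 (mod 262)
77^8 ≡ 239^2 = 57121 ≡ 5 (mod 262)
77^16 ≡ 5^2 = 25 (mod 262)
77^32 ≡ 25^2 = 625 ≡ 101 (mod 262)
77^54 = 77^32 · 77^16 · 77^4 · 77^2 ≡ 101 · 25 · 239 · 165 (mod 262).
Accumulate the product:
101 · 25 = 2525 ≡ 167
167 · 239 = 39913 ≡ 89
89 · 165 = 14685 ≡ 13

13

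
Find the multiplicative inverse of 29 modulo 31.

Run the extended Euclidean algorithm:
31 = 1*29 + 2
29 = 14*2 + 1
2 = 2*1 + 0
gcd(29, 31) = 1, so the inverse exists.
Back-substitute for 1:
1 = 1*29 − 14*2
  = −14*31 + 15*29
So 29⁻¹ ≡ 15 (mod 31).

15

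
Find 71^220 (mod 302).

155

Compute successive squares:
71^1 ≡ 71 (mod 302)
71^2 ≡ 71^2 = 5041 ≡ 209 (mod 302)
71^4 ≡ 209^2 = 43681 ≡ 193 (mod 302)
71^8 ≡ 193^2 = 37249 ≡ 103 (mod 302)
71^16 ≡ 103^2 = 10609 ≡ 39 (mod 302)
71^32 ≡ 39^2 = 1521 ≡ 11 (mod 302)
71^64 ≡ 11^2 = 121 (mod 302)
71^128 ≡ 121^2 = 14641 ≡ 145 (mod 302)
71^220 = 71^128 · 71^64 · 71^16 · 71^8 · 71^4 ≡ 145 · 121 · 39 · 103 · 193 (mod 302).
Accumulate the product:
145 · 121 = 17545 ≡ 29
29 · 39 = 1131 ≡ 225
225 · 103 = 23175 ≡ 223
223 · 193 = 43039 ≡ 155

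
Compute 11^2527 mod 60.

11

By square-and-multiply:
2527 in binary is 100111011111, i.e. 2527 = 2048 + 256 + 128 + 64 + 16 + 8 + 4 + 2 + 1.
11^1 ≡ 11 (mod 60)
11^2 ≡ 11^2 = 121 ≡ 1 (mod 60)
11^4 ≡ 1^2 = 1 (mod 60)
11^8 ≡ 1^2 = 1 (mod 60)
11^16 ≡ 1^2 = 1 (mod 60)
11^32 ≡ 1^2 = 1 (mod 60)
11^64 ≡ 1^2 = 1 (mod 60)
11^128 ≡ 1^2 = 1 (mod 60)
11^256 ≡ 1^2 = 1 (mod 60)
11^512 ≡ 1^2 = 1 (mod 60)
11^1024 ≡ 1^2 = 1 (mod 60)
11^2048 ≡ 1^2 = 1 (mod 60)
11^2527 = 11^2048 * 11^256 * 11^128 * 11^64 * 11^16 * 11^8 * 11^4 * 11^2 * 11^1 ≡ 1 * 1 * 1 * 1 * 1 * 1 * 1 * 1 * 11 (mod 60).
Accumulate the product:
1 * 1 = 1
1 * 1 = 1
1 * 1 = 1
1 * 1 = 1
1 * 1 = 1
1 * 1 = 1
1 * 1 = 1
1 * 11 = 11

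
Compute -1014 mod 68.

-1014 = -15*68 + 6, so -1014 ≡ 6 (mod 68).

6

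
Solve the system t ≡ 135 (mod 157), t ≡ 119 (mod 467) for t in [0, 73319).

71570

157⁻¹ mod 467: 157*351 ≡ 1 (mod 467), so 157⁻¹ ≡ 351.
t = 135 + 157*((119 − 135)*351 mod 467) = 135 + 157*455 = 71570.
Check: 71570 mod 157 = 135, 71570 mod 467 = 119. ✓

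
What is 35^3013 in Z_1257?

983

3013 in binary is 101111000101, i.e. 3013 = 2048 + 512 + 256 + 128 + 64 + 4 + 1.
35^1 ≡ 35 (mod 1257)
35^2 ≡ 35^2 = 1225 (mod 1257)
35^4 ≡ 1225^2 = 1500625 ≡ 1024 (mod 1257)
35^8 ≡ 1024^2 = 1048576 ≡ 238 (mod 1257)
35^16 ≡ 238^2 = 56644 ≡ 79 (mod 1257)
35^32 ≡ 79^2 = 6241 ≡ 1213 (mod 1257)
35^64 ≡ 1213^2 = 1471369 ≡ 679 (mod 1257)
35^128 ≡ 679^2 = 461041 ≡ 979 (mod 1257)
35^256 ≡ 979^2 = 958441 ≡ 607 (mod 1257)
35^512 ≡ 607^2 = 368449 ≡ 148 (mod 1257)
35^1024 ≡ 148^2 = 21904 ≡ 535 (mod 1257)
35^2048 ≡ 535^2 = 286225 ≡ 886 (mod 1257)
35^3013 = 35^2048 · 35^512 · 35^256 · 35^128 · 35^64 · 35^4 · 35^1 ≡ 886 · 148 · 607 · 979 · 679 · 1024 · 35 (mod 1257).
Accumulate the product:
886 · 148 = 131128 ≡ 400
400 · 607 = 242800 ≡ 199
199 · 979 = 194821 ≡ 1243
1243 · 679 = 843997 ≡ 550
550 · 1024 = 563200 ≡ 64
64 · 35 = 2240 ≡ 983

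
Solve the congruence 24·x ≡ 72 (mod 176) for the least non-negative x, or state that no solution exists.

gcd(24, 176) = 8, and 8 | 72, so solutions exist.
Divide through by 8: 3·x mod 22 = 9.
3⁻¹ ≡ 15 (mod 22).
x ≡ 15·9 ≡ 3 (mod 22).
The smallest non-negative solution is x = 3.

3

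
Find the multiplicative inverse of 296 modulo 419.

109

By the extended Euclidean algorithm:
419 = 1·296 + 123
296 = 2·123 + 50
123 = 2·50 + 23
50 = 2·23 + 4
23 = 5·4 + 3
4 = 1·3 + 1
3 = 3·1 + 0
gcd(296, 419) = 1, so the inverse exists.
Back-substitute for 1:
1 = 1·4 − 1·3
  = −1·23 + 6·4
  = 6·50 − 13·23
  = −13·123 + 32·50
  = 32·296 − 77·123
  = −77·419 + 109·296
So 296⁻¹ ≡ 109 (mod 419).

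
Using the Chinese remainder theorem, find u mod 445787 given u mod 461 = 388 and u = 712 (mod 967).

82907

461⁻¹ mod 967: 461·881 ≡ 1 (mod 967), so 461⁻¹ ≡ 881.
u = 388 + 461·((712 − 388)·881 mod 967) = 388 + 461·179 = 82907.
Check: 82907 mod 461 = 388, 82907 mod 967 = 712. ✓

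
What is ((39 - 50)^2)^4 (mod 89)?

67

39 - 50 = -11 ≡ 78 (mod 89)
(78)^2 ≡ 32 (mod 89)
(32)^4 ≡ 67 (mod 89)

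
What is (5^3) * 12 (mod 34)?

(5)^3 ≡ 23 (mod 34)
23 * 12 = 276 ≡ 4 (mod 34)

4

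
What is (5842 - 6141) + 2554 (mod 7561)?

2255

5842 - 6141 = -299 ≡ 7262 (mod 7561)
7262 + 2554 = 9816 ≡ 2255 (mod 7561)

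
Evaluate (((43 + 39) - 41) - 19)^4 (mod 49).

43 + 39 = 82 ≡ 33 (mod 49)
33 - 41 = -8 ≡ 41 (mod 49)
41 - 19 = 22
(22)^4 ≡ 36 (mod 49)

36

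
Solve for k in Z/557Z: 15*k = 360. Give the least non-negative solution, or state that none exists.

24

gcd(15, 557) = 1, so a unique solution mod 557 exists.
15⁻¹ ≡ 260 (mod 557).
k ≡ 260*360 ≡ 24 (mod 557).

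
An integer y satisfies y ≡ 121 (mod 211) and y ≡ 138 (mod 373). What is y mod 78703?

40422

211⁻¹ mod 373: 211*99 ≡ 1 (mod 373), so 211⁻¹ ≡ 99.
y = 121 + 211*((138 − 121)*99 mod 373) = 121 + 211*191 = 40422.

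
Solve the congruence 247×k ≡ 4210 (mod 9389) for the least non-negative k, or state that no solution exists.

gcd(247, 9389) = 1, so a unique solution mod 9389 exists.
247⁻¹ ≡ 3117 (mod 9389).
k ≡ 3117×4210 ≡ 6137 (mod 9389).

6137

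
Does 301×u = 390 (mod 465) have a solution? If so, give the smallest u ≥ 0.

60

gcd(301, 465) = 1, so a unique solution mod 465 exists.
301⁻¹ ≡ 241 (mod 465).
u ≡ 241×390 ≡ 60 (mod 465).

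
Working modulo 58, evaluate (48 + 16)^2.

36

48 + 16 = 64 ≡ 6 (mod 58)
(6)^2 ≡ 36 (mod 58)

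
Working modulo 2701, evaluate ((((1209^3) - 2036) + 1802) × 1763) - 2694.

(1209)^3 ≡ 2564 (mod 2701)
2564 - 2036 = 528
528 + 1802 = 2330
2330 × 1763 = 4107790 ≡ 2270 (mod 2701)
2270 - 2694 = -424 ≡ 2277 (mod 2701)

2277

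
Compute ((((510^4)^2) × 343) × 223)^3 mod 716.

12

(510)^4 ≡ 348 (mod 716)
(348)^2 ≡ 100 (mod 716)
100 × 343 = 34300 ≡ 648 (mod 716)
648 × 223 = 144504 ≡ 588 (mod 716)
(588)^3 ≡ 12 (mod 716)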